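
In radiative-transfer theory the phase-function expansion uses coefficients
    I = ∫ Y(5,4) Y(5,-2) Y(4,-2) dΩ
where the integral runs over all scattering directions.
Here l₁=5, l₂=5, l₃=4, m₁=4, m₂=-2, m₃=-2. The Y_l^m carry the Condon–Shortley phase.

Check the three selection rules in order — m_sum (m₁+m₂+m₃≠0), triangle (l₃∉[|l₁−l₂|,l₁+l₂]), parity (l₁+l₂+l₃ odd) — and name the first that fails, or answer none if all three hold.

Σmᵢ = 0  ✓
l₃∈[|l₁−l₂|,l₁+l₂]=[0,10], have l₃=4  ✓
Σlᵢ = 14 ⇒ even  ✓

none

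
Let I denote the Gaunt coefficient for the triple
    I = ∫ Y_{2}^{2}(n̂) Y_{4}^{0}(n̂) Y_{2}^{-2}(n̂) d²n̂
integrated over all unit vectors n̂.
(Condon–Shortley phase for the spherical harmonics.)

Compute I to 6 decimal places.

0.040299

Rules hold: Σm=0, L=8 even, 2≤2≤6.
N = 5·9·5 = 225
Δ = 4!·0!·4!/9! = 1/630
Racah Σ t=2..2: t=2:+1/16 = 1/16
⇒ 3j(2 4 2; 0 0 0)² = 2/35, sgn +1
Racah Σ t=0..0: t=0:+1/576 = 1/576
⇒ 3j(2 4 2; 2 0 -2)² = 1/630, sgn +1
4πI² = N·(3j₀)²·(3jₘ)² = 1/49
I = +1·√(0.0204082/4π) = 0.04029926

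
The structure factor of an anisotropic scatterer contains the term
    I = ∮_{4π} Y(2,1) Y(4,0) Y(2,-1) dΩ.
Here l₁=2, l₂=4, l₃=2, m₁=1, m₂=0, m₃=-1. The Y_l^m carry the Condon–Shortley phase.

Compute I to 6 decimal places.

Rules hold: Σm=0, L=8 even, 2≤2≤6.
N = 5·9·5 = 225
Δ = 4!·0!·4!/9! = 1/630
Racah Σ t=2..2: t=2:+1/16 = 1/16
⇒ 3j(2 4 2; 0 0 0)² = 2/35, sgn +1
Racah Σ t=1..1: t=1:−1/36 = -1/36
⇒ 3j(2 4 2; 1 0 -1)² = 8/315, sgn +1
4πI² = N·(3j₀)²·(3jₘ)² = 16/49
I = +1·√(0.326531/4π) = 0.16119702

0.161197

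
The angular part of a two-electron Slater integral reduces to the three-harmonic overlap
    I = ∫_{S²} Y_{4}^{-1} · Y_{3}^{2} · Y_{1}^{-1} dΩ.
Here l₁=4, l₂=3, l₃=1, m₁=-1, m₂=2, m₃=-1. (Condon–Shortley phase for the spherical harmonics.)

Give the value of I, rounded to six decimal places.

m-sum 0 ✓  L=8 even ✓  1≤1≤7 ✓
Π(2lᵢ+1) = 9×7×3 = 189
triangle coeff Δ(4,3,1) = 1/252
Σ_t [3,3]: t=3:−1/36 = -1/36
(3j)²=4/63 [(4 3 1; 0 0 0)], sign=+1
Σ_t [5,5]: t=5:−1/240 = -1/240
(3j)²=1/84 [(4 3 1; -1 2 -1)], sign=-1
⇒ 4πI² = 1/7
I = (-1)√(1/7/(4π)) = -0.10662181

-0.106622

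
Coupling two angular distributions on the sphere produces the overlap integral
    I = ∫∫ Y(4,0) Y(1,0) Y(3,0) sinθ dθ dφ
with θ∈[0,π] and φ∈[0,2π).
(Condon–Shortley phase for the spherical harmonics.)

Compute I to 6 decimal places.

0.246233

Checks pass: Σm=0; 8 even; l₃=3∈[3,5].
(2·4+1)(2·1+1)(2·3+1) = 189
Δ: 2! 6! 0! / 9! → 1/252
sum: t=1:−1/36 = -1/36
3j²(4 1 3; 0 0 0) = Δ·Π!·Σ² = 4/63  (sign +1)
(m-triple is (0,0,0) — same symbol as above.)
combine: 4πI² = 189·4/63·4/63 = 16/21
take √, sign +1: I = 0.24623252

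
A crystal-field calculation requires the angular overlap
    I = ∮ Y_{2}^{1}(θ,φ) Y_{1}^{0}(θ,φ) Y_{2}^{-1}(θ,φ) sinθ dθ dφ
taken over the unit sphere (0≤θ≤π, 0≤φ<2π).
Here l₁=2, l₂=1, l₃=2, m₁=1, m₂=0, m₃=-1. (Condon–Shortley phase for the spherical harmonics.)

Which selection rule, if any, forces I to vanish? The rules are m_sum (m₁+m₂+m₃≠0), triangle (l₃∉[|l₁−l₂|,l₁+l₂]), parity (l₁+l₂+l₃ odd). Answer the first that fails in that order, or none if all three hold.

parity

azimuthal sum: 1 + 0 − 1 = 0  ✓
1 ≤ 2 ≤ 3 (triangle on l)  ✓
L = 2 + 1 + 2 = 5 (odd)  ✗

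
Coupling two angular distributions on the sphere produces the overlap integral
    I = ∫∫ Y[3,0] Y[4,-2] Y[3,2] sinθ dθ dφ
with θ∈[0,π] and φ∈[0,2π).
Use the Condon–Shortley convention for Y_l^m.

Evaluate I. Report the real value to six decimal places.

-0.044418

m-sum 0 ✓  L=10 even ✓  1≤3≤7 ✓
Π(2lᵢ+1) = 7×9×7 = 441
triangle coeff Δ(3,4,3) = 1/34650
Σ_t [1,3]: t=1:−1/72 t=2:+1/16 t=3:−1/72 = 5/144
(3j)²=2/77 [(3 4 3; 0 0 0)], sign=-1
Σ_t [1,2]: t=1:−1/72 t=2:+1/96 = -1/288
(3j)²=1/462 [(3 4 3; 0 -2 2)], sign=+1
⇒ 4πI² = 3/121
I = (-1)√(3/121/(4π)) = -0.04441841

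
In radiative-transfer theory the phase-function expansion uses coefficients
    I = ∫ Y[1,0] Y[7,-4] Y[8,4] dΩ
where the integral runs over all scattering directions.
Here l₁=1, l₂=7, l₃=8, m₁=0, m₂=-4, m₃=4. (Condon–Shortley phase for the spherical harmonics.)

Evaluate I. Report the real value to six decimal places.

Rules hold: Σm=0, L=16 even, 6≤8≤8.
N = 3·15·17 = 765
Δ = 0!·2!·14!/17! = 1/2040
Racah Σ t=0..0: t=0:+1/25401600 = 1/25401600
⇒ 3j(1 7 8; 0 0 0)² = 8/255, sgn +1
Racah Σ t=0..0: t=0:+1/239500800 = 1/239500800
⇒ 3j(1 7 8; 0 -4 4)² = 2/85, sgn +1
4πI² = N·(3j₀)²·(3jₘ)² = 48/85
I = +1·√(0.564706/4π) = 0.21198553

0.211986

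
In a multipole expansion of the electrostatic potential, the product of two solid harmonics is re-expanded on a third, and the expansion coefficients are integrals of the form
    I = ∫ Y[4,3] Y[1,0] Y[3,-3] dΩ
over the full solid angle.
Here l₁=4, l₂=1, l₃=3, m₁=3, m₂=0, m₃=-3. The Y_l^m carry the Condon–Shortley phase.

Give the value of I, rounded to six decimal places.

-0.162868

Checks pass: Σm=0; 8 even; l₃=3∈[3,5].
(2·4+1)(2·1+1)(2·3+1) = 189
Δ: 2! 6! 0! / 9! → 1/252
sum: t=1:−1/36 = -1/36
3j²(4 1 3; 0 0 0) = Δ·Π!·Σ² = 4/63  (sign +1)
sum: t=1:−1/720 = -1/720
3j²(4 1 3; 3 0 -3) = Δ·Π!·Σ² = 1/36  (sign -1)
combine: 4πI² = 189·4/63·1/36 = 1/3
take √, sign -1: I = -0.16286750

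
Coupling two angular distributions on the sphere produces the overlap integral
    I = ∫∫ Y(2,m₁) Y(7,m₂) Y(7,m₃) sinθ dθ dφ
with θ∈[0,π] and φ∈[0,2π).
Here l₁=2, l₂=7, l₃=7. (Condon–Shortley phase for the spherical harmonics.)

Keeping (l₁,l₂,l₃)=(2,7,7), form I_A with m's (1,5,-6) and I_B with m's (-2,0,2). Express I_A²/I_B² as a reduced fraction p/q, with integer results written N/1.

Shared (l₁,l₂,l₃)=(2,7,7): N and (l;000)² cancel in I_A²/I_B².
A: Δ = 2!·2!·12!/17! = 1/185640; Racah Σ t=0..1: t=0:+1/958003200 t=1:−1/79833600 = -1/87091200; ⇒ 3j(2 7 7; 1 5 -6)² = 121/4760, sgn +1
B: Δ = 2!·2!·12!/17! = 1/185640; Racah Σ t=2..2: t=2:+1/2419200 = 1/2419200; ⇒ 3j(2 7 7; -2 0 2)² = 27/1105, sgn -1
I_A²/I_B² = (121/4760)/(27/1105) = 1573/1512

1573/1512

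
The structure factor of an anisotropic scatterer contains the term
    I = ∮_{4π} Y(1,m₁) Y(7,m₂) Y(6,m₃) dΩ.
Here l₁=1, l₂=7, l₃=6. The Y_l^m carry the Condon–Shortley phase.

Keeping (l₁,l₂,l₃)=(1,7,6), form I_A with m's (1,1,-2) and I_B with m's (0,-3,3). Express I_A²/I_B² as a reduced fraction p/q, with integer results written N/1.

l's match ⇒ only the (l;m) 3-j factors differ between A and B.
A: triangle coeff Δ(1,7,6) = 1/1365; Σ_t [0,0]: t=0:+1/1935360 = 1/1935360; (3j)²=1/91 [(1 7 6; 1 1 -2)], sign=+1
B: triangle coeff Δ(1,7,6) = 1/1365; Σ_t [1,1]: t=1:−1/2177280 = -1/2177280; (3j)²=8/273 [(1 7 6; 0 -3 3)], sign=+1
I_A²/I_B² = (1/91)/(8/273) = 3/8

3/8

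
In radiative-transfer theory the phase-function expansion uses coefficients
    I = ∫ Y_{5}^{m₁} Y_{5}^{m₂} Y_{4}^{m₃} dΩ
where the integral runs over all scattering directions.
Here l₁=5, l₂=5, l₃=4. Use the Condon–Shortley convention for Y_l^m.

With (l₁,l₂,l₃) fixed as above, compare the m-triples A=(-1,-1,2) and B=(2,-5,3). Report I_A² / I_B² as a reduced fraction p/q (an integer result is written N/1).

20/21

Shared (l₁,l₂,l₃)=(5,5,4): N and (l;000)² cancel in I_A²/I_B².
A: Δ = 6!·4!·4!/15! = 1/3153150; Racah Σ t=2..4: t=2:+1/4608 t=3:−1/1296 t=4:+1/4608 = -7/20736; ⇒ 3j(5 5 4; -1 -1 2)² = 20/1287, sgn -1
B: Δ = 6!·4!·4!/15! = 1/3153150; Racah Σ t=0..0: t=0:+1/103680 = 1/103680; ⇒ 3j(5 5 4; 2 -5 3)² = 7/429, sgn -1
I_A²/I_B² = (20/1287)/(7/429) = 20/21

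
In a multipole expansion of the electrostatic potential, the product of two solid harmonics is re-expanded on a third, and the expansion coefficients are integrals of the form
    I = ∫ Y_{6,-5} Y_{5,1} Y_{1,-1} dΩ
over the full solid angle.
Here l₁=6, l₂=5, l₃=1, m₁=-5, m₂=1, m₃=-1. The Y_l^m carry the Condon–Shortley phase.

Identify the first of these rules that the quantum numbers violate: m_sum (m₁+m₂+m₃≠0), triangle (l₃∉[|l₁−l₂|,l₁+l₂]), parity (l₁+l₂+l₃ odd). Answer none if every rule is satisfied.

m_sum

azimuthal sum: -5 + 1 − 1 = -5  ✗
1 ≤ 1 ≤ 11 (triangle on l)
L = 6 + 5 + 1 = 12 (even)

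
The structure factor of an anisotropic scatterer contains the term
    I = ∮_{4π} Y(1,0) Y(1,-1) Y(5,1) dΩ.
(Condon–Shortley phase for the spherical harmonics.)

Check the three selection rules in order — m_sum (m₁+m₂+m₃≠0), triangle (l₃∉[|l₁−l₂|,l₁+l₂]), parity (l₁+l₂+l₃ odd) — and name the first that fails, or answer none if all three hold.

m₁+m₂+m₃ = 0 − 1 + 1 = 0  ✓
triangle: |1−1|=0 ≤ l₃=5 ≤ 1+1=2  ✗
parity: l₁+l₂+l₃ = 7 is odd

triangle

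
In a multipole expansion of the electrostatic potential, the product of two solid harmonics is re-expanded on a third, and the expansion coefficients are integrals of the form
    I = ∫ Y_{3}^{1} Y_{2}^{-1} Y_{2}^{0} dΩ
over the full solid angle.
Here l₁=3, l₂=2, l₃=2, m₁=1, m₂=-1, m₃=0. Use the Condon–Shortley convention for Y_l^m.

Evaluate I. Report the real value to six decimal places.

0.000000

l₁+l₂+l₃=7 is odd: 3j(l;000)=0 ⇒ I=0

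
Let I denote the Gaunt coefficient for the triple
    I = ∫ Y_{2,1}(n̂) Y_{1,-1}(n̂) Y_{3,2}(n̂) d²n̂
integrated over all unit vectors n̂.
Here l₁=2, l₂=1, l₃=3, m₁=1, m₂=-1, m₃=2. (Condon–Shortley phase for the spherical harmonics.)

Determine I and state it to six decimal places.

0.000000

m-sum = 1 − 1 + 2 = 2 ≠ 0 ⇒ I = 0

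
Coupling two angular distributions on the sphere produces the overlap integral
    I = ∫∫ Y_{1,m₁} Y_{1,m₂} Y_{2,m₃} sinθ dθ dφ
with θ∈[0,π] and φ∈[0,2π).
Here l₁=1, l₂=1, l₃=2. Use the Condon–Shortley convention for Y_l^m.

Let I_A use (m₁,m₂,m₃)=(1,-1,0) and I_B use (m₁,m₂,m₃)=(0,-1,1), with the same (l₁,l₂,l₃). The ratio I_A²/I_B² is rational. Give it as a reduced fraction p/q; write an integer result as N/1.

1/3

Shared (l₁,l₂,l₃)=(1,1,2): N and (l;000)² cancel in I_A²/I_B².
A: Δ = 0!·2!·2!/5! = 1/30; Racah Σ t=0..0: t=0:+1/4 = 1/4; ⇒ 3j(1 1 2; 1 -1 0)² = 1/30, sgn +1
B: Δ = 0!·2!·2!/5! = 1/30; Racah Σ t=0..0: t=0:+1/2 = 1/2; ⇒ 3j(1 1 2; 0 -1 1)² = 1/10, sgn -1
I_A²/I_B² = (1/30)/(1/10) = 1/3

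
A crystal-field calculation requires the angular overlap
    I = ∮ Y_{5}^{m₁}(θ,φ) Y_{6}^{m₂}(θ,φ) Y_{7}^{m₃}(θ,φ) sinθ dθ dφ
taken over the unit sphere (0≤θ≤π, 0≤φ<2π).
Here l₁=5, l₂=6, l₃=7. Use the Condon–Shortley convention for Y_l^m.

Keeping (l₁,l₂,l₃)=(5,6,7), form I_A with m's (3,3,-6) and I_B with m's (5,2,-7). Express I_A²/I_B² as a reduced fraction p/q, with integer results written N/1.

72/35

l's match ⇒ only the (l;m) 3-j factors differ between A and B.
A: triangle coeff Δ(5,6,7) = 1/174594420; Σ_t [1,2]: t=1:−1/29030400 t=2:+1/14515200 = 1/29030400; (3j)²=12/1615 [(5 6 7; 3 3 -6)], sign=-1
B: triangle coeff Δ(5,6,7) = 1/174594420; Σ_t [0,0]: t=0:+1/696729600 = 1/696729600; (3j)²=7/1938 [(5 6 7; 5 2 -7)], sign=+1
I_A²/I_B² = (12/1615)/(7/1938) = 72/35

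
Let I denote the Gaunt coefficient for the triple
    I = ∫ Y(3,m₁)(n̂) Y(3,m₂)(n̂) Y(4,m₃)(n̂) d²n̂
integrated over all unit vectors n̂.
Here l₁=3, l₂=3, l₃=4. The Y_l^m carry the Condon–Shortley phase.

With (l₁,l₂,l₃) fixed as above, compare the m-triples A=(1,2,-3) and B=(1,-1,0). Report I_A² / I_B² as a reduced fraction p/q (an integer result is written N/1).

14/1

Same 3,3,4: normalisation and zero-m 3j drop out of the ratio.
A: Δ: 2! 4! 4! / 11! → 1/34650; sum: t=1:−1/144 t=2:+1/288 = -1/288; 3j²(3 3 4; 1 2 -3) = Δ·Π!·Σ² = 1/99  (sign +1)
B: Δ: 2! 4! 4! / 11! → 1/34650; sum: t=0:+1/32 t=1:−1/36 t=2:+1/1152 = 5/1152; 3j²(3 3 4; 1 -1 0) = Δ·Π!·Σ² = 1/1386  (sign +1)
I_A²/I_B² = (1/99)/(1/1386) = 14/1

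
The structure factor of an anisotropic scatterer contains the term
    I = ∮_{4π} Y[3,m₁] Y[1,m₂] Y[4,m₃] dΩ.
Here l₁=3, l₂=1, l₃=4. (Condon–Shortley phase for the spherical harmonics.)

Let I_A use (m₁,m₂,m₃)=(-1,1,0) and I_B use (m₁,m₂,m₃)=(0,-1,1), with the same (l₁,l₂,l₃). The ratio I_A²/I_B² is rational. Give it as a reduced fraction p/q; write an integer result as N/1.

Shared (l₁,l₂,l₃)=(3,1,4): N and (l;000)² cancel in I_A²/I_B².
A: Δ = 0!·6!·2!/9! = 1/252; Racah Σ t=0..0: t=0:+1/96 = 1/96; ⇒ 3j(3 1 4; -1 1 0)² = 1/42, sgn +1
B: Δ = 0!·6!·2!/9! = 1/252; Racah Σ t=0..0: t=0:+1/72 = 1/72; ⇒ 3j(3 1 4; 0 -1 1)² = 5/126, sgn -1
I_A²/I_B² = (1/42)/(5/126) = 3/5

3/5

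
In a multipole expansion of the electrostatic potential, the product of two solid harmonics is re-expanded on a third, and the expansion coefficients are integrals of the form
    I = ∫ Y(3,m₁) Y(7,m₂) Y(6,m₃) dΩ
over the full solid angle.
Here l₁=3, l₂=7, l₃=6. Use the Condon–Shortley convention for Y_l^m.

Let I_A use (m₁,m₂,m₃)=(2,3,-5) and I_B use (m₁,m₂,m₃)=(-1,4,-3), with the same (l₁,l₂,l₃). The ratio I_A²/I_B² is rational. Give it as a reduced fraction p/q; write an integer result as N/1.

Shared (l₁,l₂,l₃)=(3,7,6): N and (l;000)² cancel in I_A²/I_B².
A: Δ = 4!·2!·10!/17! = 1/2042040; Racah Σ t=0..1: t=0:+1/87091200 t=1:−1/4354560 = -19/87091200; ⇒ 3j(3 7 6; 2 3 -5)² = 361/37128, sgn +1
B: Δ = 4!·2!·10!/17! = 1/2042040; Racah Σ t=2..4: t=2:+1/2903040 t=3:−1/483840 t=4:+1/1451520 = -1/967680; ⇒ 3j(3 7 6; -1 4 -3)² = 81/6188, sgn +1
I_A²/I_B² = (361/37128)/(81/6188) = 361/486

361/486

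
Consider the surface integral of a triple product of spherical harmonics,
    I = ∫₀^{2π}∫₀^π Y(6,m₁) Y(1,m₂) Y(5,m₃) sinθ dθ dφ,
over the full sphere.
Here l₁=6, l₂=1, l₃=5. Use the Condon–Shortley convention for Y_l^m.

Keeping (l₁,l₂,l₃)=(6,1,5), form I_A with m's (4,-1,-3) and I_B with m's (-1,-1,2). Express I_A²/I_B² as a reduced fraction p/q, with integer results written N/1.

l's match ⇒ only the (l;m) 3-j factors differ between A and B.
A: triangle coeff Δ(6,1,5) = 1/858; Σ_t [0,0]: t=0:+1/161280 = 1/161280; (3j)²=15/286 [(6 1 5; 4 -1 -3)], sign=+1
B: triangle coeff Δ(6,1,5) = 1/858; Σ_t [0,0]: t=0:+1/60480 = 1/60480; (3j)²=5/429 [(6 1 5; -1 -1 2)], sign=-1
I_A²/I_B² = (15/286)/(5/429) = 9/2

9/2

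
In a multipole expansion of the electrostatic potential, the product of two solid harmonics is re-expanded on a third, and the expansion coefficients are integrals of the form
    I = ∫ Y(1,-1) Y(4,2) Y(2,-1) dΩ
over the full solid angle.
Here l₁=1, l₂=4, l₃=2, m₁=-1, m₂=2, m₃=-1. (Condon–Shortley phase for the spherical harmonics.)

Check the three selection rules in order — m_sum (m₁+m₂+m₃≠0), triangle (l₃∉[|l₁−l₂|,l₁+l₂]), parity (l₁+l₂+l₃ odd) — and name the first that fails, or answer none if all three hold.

azimuthal sum: -1 + 2 − 1 = 0  ✓
3 ≤ 2 ≤ 5 (triangle on l)  ✗
L = 1 + 4 + 2 = 7 (odd)

triangle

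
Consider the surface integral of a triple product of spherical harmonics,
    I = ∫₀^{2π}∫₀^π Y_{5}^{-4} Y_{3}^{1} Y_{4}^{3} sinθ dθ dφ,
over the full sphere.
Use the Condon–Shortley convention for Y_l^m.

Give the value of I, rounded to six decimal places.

0.042401

Rules hold: Σm=0, L=12 even, 2≤4≤8.
N = 11·7·9 = 693
Δ = 4!·6!·2!/13! = 1/180180
Racah Σ t=1..3: t=1:−1/576 t=2:+1/144 t=3:−1/576 = 1/288
⇒ 3j(5 3 4; 0 0 0)² = 20/1001, sgn +1
Racah Σ t=3..4: t=3:−1/4320 t=4:+1/5760 = -1/17280
⇒ 3j(5 3 4; -4 1 3)² = 7/4290, sgn +1
4πI² = N·(3j₀)²·(3jₘ)² = 42/1859
I = +1·√(0.0225928/4π) = 0.04240138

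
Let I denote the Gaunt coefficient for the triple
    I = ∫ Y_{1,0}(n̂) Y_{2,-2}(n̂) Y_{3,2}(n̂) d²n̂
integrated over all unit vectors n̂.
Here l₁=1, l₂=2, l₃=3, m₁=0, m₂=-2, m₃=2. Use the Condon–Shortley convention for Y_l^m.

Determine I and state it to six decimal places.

0.184674

Checks pass: Σm=0; 6 even; l₃=3∈[1,3].
(2·1+1)(2·2+1)(2·3+1) = 105
Δ: 0! 2! 4! / 7! → 1/105
sum: t=0:+1/4 = 1/4
3j²(1 2 3; 0 0 0) = Δ·Π!·Σ² = 3/35  (sign -1)
sum: t=0:+1/24 = 1/24
3j²(1 2 3; 0 -2 2) = Δ·Π!·Σ² = 1/21  (sign -1)
combine: 4πI² = 105·3/35·1/21 = 3/7
take √, sign +1: I = 0.18467439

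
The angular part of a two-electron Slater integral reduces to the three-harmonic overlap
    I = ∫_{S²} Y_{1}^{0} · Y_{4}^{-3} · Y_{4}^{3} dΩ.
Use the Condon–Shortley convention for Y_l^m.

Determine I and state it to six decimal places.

Σlᵢ=9 odd — θ-integrand is odd under cosθ→−cosθ; I=0

0.000000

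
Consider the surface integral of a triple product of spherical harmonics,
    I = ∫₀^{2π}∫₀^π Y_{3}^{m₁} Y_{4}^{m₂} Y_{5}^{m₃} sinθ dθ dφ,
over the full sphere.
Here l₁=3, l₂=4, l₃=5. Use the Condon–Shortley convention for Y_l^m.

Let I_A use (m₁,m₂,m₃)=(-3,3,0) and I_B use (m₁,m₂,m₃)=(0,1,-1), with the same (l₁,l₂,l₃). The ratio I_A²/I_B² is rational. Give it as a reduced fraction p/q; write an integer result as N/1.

Shared (l₁,l₂,l₃)=(3,4,5): N and (l;000)² cancel in I_A²/I_B².
A: Δ = 2!·4!·6!/13! = 1/180180; Racah Σ t=2..2: t=2:+1/5760 = 1/5760; ⇒ 3j(3 4 5; -3 3 0)² = 5/572, sgn -1
B: Δ = 2!·4!·6!/13! = 1/180180; Racah Σ t=0..2: t=0:+1/1440 t=1:−1/192 t=2:+1/432 = -19/8640; ⇒ 3j(3 4 5; 0 1 -1)² = 361/30030, sgn -1
I_A²/I_B² = (5/572)/(361/30030) = 525/722

525/722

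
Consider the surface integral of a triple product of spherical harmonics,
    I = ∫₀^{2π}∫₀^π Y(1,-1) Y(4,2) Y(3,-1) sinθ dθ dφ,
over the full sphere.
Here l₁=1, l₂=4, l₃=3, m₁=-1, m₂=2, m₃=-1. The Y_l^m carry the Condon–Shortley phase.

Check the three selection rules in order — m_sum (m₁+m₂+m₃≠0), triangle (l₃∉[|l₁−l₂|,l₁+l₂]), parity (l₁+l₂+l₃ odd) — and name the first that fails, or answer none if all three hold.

m₁+m₂+m₃ = -1 + 2 − 1 = 0  ✓
triangle: |1−4|=3 ≤ l₃=3 ≤ 1+4=5  ✓
parity: l₁+l₂+l₃ = 8 is even  ✓

none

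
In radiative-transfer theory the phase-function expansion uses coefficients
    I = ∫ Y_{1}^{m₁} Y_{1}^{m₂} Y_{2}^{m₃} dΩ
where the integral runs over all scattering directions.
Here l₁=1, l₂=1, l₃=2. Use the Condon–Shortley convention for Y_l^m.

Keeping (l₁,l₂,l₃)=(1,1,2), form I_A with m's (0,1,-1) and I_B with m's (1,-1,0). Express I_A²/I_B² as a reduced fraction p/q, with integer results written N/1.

3/1

l's match ⇒ only the (l;m) 3-j factors differ between A and B.
A: triangle coeff Δ(1,1,2) = 1/30; Σ_t [0,0]: t=0:+1/2 = 1/2; (3j)²=1/10 [(1 1 2; 0 1 -1)], sign=-1
B: triangle coeff Δ(1,1,2) = 1/30; Σ_t [0,0]: t=0:+1/4 = 1/4; (3j)²=1/30 [(1 1 2; 1 -1 0)], sign=+1
I_A²/I_B² = (1/10)/(1/30) = 3/1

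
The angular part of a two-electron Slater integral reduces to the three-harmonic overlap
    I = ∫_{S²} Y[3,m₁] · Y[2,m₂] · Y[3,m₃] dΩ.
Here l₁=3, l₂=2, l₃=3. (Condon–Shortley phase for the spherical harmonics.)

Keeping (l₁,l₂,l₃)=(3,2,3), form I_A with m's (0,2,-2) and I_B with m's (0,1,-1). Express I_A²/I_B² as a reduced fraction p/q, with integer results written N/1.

10/1

l's match ⇒ only the (l;m) 3-j factors differ between A and B.
A: triangle coeff Δ(3,2,3) = 1/3780; Σ_t [2,2]: t=2:+1/24 = 1/24; (3j)²=1/21 [(3 2 3; 0 2 -2)], sign=-1
B: triangle coeff Δ(3,2,3) = 1/3780; Σ_t [1,2]: t=1:−1/8 t=2:+1/12 = -1/24; (3j)²=1/210 [(3 2 3; 0 1 -1)], sign=-1
I_A²/I_B² = (1/21)/(1/210) = 10/1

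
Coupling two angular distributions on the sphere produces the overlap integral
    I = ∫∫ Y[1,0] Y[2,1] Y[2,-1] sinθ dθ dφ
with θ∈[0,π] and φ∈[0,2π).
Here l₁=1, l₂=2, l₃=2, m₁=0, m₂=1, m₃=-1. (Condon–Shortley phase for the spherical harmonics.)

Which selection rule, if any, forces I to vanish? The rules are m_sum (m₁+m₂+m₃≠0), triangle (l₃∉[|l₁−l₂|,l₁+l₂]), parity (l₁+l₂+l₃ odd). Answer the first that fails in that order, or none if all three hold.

azimuthal sum: 0 + 1 − 1 = 0  ✓
1 ≤ 2 ≤ 3 (triangle on l)  ✓
L = 1 + 2 + 2 = 5 (odd)  ✗

parity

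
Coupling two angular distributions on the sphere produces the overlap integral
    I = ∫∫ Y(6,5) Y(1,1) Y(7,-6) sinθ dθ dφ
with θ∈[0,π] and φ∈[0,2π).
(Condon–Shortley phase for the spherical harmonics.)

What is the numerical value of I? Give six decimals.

0.309019

Rules hold: Σm=0, L=14 even, 5≤7≤7.
N = 13·3·15 = 585
Δ = 0!·12!·2!/15! = 1/1365
Racah Σ t=0..0: t=0:+1/518400 = 1/518400
⇒ 3j(6 1 7; 0 0 0)² = 7/195, sgn -1
Racah Σ t=0..0: t=0:+1/79833600 = 1/79833600
⇒ 3j(6 1 7; 5 1 -6)² = 2/35, sgn -1
4πI² = N·(3j₀)²·(3jₘ)² = 6/5
I = +1·√(1.2/4π) = 0.30901936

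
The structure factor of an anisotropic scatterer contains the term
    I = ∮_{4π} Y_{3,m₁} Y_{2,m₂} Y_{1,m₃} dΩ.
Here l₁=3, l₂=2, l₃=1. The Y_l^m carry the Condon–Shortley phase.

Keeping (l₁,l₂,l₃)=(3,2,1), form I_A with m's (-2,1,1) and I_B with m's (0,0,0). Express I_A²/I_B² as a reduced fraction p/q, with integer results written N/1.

l's match ⇒ only the (l;m) 3-j factors differ between A and B.
A: triangle coeff Δ(3,2,1) = 1/105; Σ_t [3,3]: t=3:−1/12 = -1/12; (3j)²=2/21 [(3 2 1; -2 1 1)], sign=-1
B: triangle coeff Δ(3,2,1) = 1/105; Σ_t [2,2]: t=2:+1/4 = 1/4; (3j)²=3/35 [(3 2 1; 0 0 0)], sign=-1
I_A²/I_B² = (2/21)/(3/35) = 10/9

10/9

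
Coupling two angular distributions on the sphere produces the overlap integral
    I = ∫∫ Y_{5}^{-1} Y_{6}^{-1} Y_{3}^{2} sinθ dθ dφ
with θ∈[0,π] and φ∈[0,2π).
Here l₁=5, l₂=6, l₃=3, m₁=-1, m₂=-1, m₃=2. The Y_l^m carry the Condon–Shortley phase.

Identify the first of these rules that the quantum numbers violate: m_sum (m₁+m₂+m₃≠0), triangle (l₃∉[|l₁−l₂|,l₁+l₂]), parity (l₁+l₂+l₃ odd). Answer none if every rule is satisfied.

none

m₁+m₂+m₃ = -1 − 1 + 2 = 0  ✓
triangle: |5−6|=1 ≤ l₃=3 ≤ 5+6=11  ✓
parity: l₁+l₂+l₃ = 14 is even  ✓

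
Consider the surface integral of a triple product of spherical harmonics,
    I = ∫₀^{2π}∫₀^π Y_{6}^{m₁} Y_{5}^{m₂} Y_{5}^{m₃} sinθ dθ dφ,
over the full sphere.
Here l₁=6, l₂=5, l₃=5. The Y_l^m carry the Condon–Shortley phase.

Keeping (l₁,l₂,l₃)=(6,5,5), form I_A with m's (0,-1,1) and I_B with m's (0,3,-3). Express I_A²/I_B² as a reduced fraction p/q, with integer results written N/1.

l's match ⇒ only the (l;m) 3-j factors differ between A and B.
A: triangle coeff Δ(6,5,5) = 1/28588560; Σ_t [0,4]: t=0:+1/12441600 t=1:−1/86400 t=2:+1/9216 t=3:−1/7776 t=4:+1/55296 = -7/518400; (3j)²=12/12155 [(6 5 5; 0 -1 1)], sign=-1
B: triangle coeff Δ(6,5,5) = 1/28588560; Σ_t [4,6]: t=4:+1/55296 t=5:−1/86400 t=6:+1/2073600 = 29/4147200; (3j)²=841/145860 [(6 5 5; 0 3 -3)], sign=+1
I_A²/I_B² = (12/12155)/(841/145860) = 144/841

144/841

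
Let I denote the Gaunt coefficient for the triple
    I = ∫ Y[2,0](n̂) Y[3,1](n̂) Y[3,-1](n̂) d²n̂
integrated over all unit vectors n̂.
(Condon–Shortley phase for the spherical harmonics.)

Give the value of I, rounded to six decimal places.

-0.126157

Checks pass: Σm=0; 8 even; l₃=3∈[1,5].
(2·2+1)(2·3+1)(2·3+1) = 245
Δ: 2! 2! 4! / 9! → 1/3780
sum: t=0:+1/24 t=1:−1/4 t=2:+1/24 = -1/6
3j²(2 3 3; 0 0 0) = Δ·Π!·Σ² = 4/105  (sign +1)
sum: t=0:+1/96 t=1:−1/6 t=2:+1/16 = -3/32
3j²(2 3 3; 0 1 -1) = Δ·Π!·Σ² = 3/140  (sign -1)
combine: 4πI² = 245·4/105·3/140 = 1/5
take √, sign -1: I = -0.12615663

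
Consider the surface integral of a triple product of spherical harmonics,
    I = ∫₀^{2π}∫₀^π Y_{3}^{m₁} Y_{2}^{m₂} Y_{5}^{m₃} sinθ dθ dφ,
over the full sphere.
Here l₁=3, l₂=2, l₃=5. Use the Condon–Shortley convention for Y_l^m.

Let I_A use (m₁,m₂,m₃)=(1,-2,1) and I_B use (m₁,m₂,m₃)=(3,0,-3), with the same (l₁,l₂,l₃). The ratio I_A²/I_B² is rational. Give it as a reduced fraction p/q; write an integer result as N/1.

Shared (l₁,l₂,l₃)=(3,2,5): N and (l;000)² cancel in I_A²/I_B².
A: Δ = 0!·6!·4!/11! = 1/2310; Racah Σ t=0..0: t=0:+1/1152 = 1/1152; ⇒ 3j(3 2 5; 1 -2 1)² = 1/154, sgn +1
B: Δ = 0!·6!·4!/11! = 1/2310; Racah Σ t=0..0: t=0:+1/2880 = 1/2880; ⇒ 3j(3 2 5; 3 0 -3)² = 2/165, sgn +1
I_A²/I_B² = (1/154)/(2/165) = 15/28

15/28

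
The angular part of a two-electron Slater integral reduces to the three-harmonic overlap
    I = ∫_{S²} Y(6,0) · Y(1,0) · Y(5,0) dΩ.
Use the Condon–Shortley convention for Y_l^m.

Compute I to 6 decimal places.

Rules hold: Σm=0, L=12 even, 5≤5≤7.
N = 13·3·11 = 429
Δ = 2!·10!·0!/13! = 1/858
Racah Σ t=1..1: t=1:−1/14400 = -1/14400
⇒ 3j(6 1 5; 0 0 0)² = 6/143, sgn +1
(m-triple is (0,0,0) — same symbol as above.)
4πI² = N·(3j₀)²·(3jₘ)² = 108/143
I = +1·√(0.755245/4π) = 0.24515397

0.245154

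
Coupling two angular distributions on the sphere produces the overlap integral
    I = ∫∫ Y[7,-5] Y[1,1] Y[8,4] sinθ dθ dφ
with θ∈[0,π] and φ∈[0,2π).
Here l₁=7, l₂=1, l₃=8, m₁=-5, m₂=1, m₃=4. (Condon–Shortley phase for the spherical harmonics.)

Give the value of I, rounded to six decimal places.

0.074948

m-sum 0 ✓  L=16 even ✓  6≤8≤8 ✓
Π(2lᵢ+1) = 15×3×17 = 765
triangle coeff Δ(7,1,8) = 1/2040
Σ_t [0,0]: t=0:+1/25401600 = 1/25401600
(3j)²=8/255 [(7 1 8; 0 0 0)], sign=+1
Σ_t [0,0]: t=0:+1/1916006400 = 1/1916006400
(3j)²=1/340 [(7 1 8; -5 1 4)], sign=+1
⇒ 4πI² = 6/85
I = (+1)√(6/85/(4π)) = 0.07494820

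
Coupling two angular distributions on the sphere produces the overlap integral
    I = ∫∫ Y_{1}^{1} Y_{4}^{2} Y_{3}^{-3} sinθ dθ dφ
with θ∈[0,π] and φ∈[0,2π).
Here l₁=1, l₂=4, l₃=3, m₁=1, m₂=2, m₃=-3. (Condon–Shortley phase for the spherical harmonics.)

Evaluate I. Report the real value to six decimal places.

0.061558

Rules hold: Σm=0, L=8 even, 3≤3≤5.
N = 3·9·7 = 189
Δ = 2!·0!·6!/9! = 1/252
Racah Σ t=1..1: t=1:−1/36 = -1/36
⇒ 3j(1 4 3; 0 0 0)² = 4/63, sgn +1
Racah Σ t=0..0: t=0:+1/1440 = 1/1440
⇒ 3j(1 4 3; 1 2 -3)² = 1/252, sgn +1
4πI² = N·(3j₀)²·(3jₘ)² = 1/21
I = +1·√(0.047619/4π) = 0.06155813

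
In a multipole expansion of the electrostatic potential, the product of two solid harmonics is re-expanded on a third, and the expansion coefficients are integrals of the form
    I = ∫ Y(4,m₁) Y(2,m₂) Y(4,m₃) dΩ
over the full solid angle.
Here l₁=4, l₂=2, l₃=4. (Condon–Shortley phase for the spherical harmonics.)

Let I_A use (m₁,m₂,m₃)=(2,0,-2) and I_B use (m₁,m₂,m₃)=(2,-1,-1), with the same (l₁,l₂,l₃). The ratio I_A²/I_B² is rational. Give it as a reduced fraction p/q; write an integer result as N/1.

64/243

l's match ⇒ only the (l;m) 3-j factors differ between A and B.
A: triangle coeff Δ(4,2,4) = 1/13860; Σ_t [0,2]: t=0:+1/192 t=1:−1/120 t=2:+1/2880 = -1/360; (3j)²=16/3465 [(4 2 4; 2 0 -2)], sign=-1
B: triangle coeff Δ(4,2,4) = 1/13860; Σ_t [0,1]: t=0:+1/96 t=1:−1/240 = 1/160; (3j)²=27/1540 [(4 2 4; 2 -1 -1)], sign=-1
I_A²/I_B² = (16/3465)/(27/1540) = 64/243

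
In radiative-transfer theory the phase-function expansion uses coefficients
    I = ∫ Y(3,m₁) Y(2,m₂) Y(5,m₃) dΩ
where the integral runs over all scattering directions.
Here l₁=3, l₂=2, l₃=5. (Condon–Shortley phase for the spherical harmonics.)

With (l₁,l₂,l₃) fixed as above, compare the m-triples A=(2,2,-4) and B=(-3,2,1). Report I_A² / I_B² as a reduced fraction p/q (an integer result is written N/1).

Same 3,2,5: normalisation and zero-m 3j drop out of the ratio.
A: Δ: 0! 6! 4! / 11! → 1/2310; sum: t=0:+1/2880 = 1/2880; 3j²(3 2 5; 2 2 -4) = Δ·Π!·Σ² = 3/55  (sign -1)
B: Δ: 0! 6! 4! / 11! → 1/2310; sum: t=0:+1/17280 = 1/17280; 3j²(3 2 5; -3 2 1) = Δ·Π!·Σ² = 1/2310  (sign +1)
I_A²/I_B² = (3/55)/(1/2310) = 126/1

126/1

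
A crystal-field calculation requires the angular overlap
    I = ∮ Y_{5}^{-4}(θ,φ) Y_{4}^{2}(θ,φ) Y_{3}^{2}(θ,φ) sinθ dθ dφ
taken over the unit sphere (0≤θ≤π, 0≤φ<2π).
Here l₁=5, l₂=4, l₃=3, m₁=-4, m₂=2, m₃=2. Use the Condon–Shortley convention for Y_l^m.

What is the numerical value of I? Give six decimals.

0.143343

Checks pass: Σm=0; 12 even; l₃=3∈[1,9].
(2·5+1)(2·4+1)(2·3+1) = 693
Δ: 6! 4! 2! / 13! → 1/180180
sum: t=2:+1/576 t=3:−1/144 t=4:+1/576 = -1/288
3j²(5 4 3; 0 0 0) = Δ·Π!·Σ² = 20/1001  (sign +1)
sum: t=5:−1/2880 t=6:+1/8640 = -1/4320
3j²(5 4 3; -4 2 2) = Δ·Π!·Σ² = 8/429  (sign +1)
combine: 4πI² = 693·20/1001·8/429 = 480/1859
take √, sign +1: I = 0.14334284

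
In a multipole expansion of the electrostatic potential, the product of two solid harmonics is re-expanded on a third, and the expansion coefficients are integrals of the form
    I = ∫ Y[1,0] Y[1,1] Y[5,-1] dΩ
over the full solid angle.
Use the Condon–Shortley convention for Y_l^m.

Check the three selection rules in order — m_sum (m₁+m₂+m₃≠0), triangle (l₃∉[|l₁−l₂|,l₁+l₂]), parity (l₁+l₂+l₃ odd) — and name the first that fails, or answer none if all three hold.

Σmᵢ = 0  ✓
l₃∈[|l₁−l₂|,l₁+l₂]=[0,2], have l₃=5  ✗
Σlᵢ = 7 ⇒ odd

triangle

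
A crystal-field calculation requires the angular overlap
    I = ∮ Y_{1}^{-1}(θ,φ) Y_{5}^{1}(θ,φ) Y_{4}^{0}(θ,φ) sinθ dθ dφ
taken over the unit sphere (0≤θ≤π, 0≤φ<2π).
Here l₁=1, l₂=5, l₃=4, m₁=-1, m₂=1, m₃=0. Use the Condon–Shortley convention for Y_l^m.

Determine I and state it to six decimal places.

m-sum 0 ✓  L=10 even ✓  4≤4≤6 ✓
Π(2lᵢ+1) = 3×11×9 = 297
triangle coeff Δ(1,5,4) = 1/495
Σ_t [1,1]: t=1:−1/576 = -1/576
(3j)²=5/99 [(1 5 4; 0 0 0)], sign=-1
Σ_t [2,2]: t=2:+1/1152 = 1/1152
(3j)²=1/33 [(1 5 4; -1 1 0)], sign=+1
⇒ 4πI² = 5/11
I = (-1)√(5/11/(4π)) = -0.19018827

-0.190188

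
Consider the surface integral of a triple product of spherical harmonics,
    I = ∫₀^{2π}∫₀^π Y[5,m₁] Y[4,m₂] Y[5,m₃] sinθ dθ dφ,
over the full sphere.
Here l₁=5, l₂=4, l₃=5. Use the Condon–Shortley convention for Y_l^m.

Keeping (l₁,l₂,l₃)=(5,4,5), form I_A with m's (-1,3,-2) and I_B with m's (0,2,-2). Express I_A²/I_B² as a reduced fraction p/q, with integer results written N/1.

5/21

Same 5,4,5: normalisation and zero-m 3j drop out of the ratio.
A: Δ: 4! 6! 4! / 15! → 1/3153150; sum: t=3:−1/5184 t=4:+1/6912 = -1/20736; 3j²(5 4 5; -1 3 -2) = Δ·Π!·Σ² = 5/2574  (sign +1)
B: Δ: 4! 6! 4! / 15! → 1/3153150; sum: t=2:+1/3456 t=3:−1/1728 t=4:+1/11520 = -7/34560; 3j²(5 4 5; 0 2 -2) = Δ·Π!·Σ² = 7/858  (sign +1)
I_A²/I_B² = (5/2574)/(7/858) = 5/21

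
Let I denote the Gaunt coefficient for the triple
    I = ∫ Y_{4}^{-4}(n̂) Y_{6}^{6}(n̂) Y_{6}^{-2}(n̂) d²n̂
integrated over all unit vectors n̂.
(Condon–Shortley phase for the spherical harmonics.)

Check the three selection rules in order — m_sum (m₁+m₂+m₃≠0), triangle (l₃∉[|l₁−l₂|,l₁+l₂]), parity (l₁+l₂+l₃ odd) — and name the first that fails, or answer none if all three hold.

azimuthal sum: -4 + 6 − 2 = 0  ✓
2 ≤ 6 ≤ 10 (triangle on l)  ✓
L = 4 + 6 + 6 = 16 (even)  ✓

none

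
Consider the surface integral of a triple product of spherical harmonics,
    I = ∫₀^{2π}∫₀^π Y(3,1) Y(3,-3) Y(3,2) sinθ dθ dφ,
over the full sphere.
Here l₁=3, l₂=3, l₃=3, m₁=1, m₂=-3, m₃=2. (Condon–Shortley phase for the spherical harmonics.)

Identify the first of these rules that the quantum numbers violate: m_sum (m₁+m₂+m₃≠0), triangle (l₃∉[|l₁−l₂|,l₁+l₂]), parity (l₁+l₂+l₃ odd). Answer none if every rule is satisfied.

parity

azimuthal sum: 1 − 3 + 2 = 0  ✓
0 ≤ 3 ≤ 6 (triangle on l)  ✓
L = 3 + 3 + 3 = 9 (odd)  ✗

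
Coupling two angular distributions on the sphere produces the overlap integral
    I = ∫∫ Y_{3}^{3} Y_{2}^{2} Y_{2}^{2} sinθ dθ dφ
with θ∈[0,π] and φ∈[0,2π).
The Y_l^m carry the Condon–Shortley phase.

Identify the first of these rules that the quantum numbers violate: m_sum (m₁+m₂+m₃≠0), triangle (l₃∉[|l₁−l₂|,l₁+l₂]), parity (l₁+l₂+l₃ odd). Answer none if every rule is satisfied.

m_sum

Σmᵢ = 7  ✗
l₃∈[|l₁−l₂|,l₁+l₂]=[1,5], have l₃=2
Σlᵢ = 7 ⇒ odd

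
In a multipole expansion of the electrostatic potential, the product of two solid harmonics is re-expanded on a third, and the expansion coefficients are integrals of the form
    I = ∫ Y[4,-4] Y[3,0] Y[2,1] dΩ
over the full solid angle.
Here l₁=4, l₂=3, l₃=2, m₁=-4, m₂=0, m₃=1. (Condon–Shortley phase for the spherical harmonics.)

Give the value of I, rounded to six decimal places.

-4 + 0 + 1 = -3 ≠ 0: azimuthal integral kills it; I = 0

0.000000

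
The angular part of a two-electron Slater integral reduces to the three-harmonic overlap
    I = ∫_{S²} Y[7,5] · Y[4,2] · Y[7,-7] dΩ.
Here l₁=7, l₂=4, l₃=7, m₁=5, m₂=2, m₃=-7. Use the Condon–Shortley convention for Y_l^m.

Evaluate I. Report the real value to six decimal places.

Rules hold: Σm=0, L=18 even, 3≤7≤11.
N = 15·9·15 = 2025
Δ = 4!·10!·4!/19! = 1/58198140
Racah Σ t=0..4: t=0:+1/17418240 t=1:−1/622080 t=2:+1/230400 t=3:−1/622080 t=4:+1/17418240 = 1/806400
⇒ 3j(7 4 7; 0 0 0)² = 2268/230945, sgn -1
Racah Σ t=2..2: t=2:+1/348364800 = 1/348364800
⇒ 3j(7 4 7; 5 2 -7)² = 11/646, sgn +1
4πI² = N·(3j₀)²·(3jₘ)² = 459270/1356277
I = -1·√(0.338626/4π) = -0.16415530

-0.164155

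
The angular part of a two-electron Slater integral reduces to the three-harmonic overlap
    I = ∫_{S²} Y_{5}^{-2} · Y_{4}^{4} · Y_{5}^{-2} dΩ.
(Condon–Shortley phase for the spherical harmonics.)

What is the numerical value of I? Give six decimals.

m-sum 0 ✓  L=14 even ✓  1≤5≤9 ✓
Π(2lᵢ+1) = 11×9×11 = 1089
triangle coeff Δ(5,4,5) = 1/3153150
Σ_t [0,4]: t=0:+1/69120 t=1:−1/1728 t=2:+1/576 t=3:−1/1728 t=4:+1/69120 = 7/11520
(3j)²=2/143 [(5 4 5; 0 0 0)], sign=-1
Σ_t [4,4]: t=4:+1/20736 = 1/20736
(3j)²=35/1287 [(5 4 5; -2 4 -2)], sign=-1
⇒ 4πI² = 70/169
I = (+1)√(70/169/(4π)) = 0.18155187

0.181552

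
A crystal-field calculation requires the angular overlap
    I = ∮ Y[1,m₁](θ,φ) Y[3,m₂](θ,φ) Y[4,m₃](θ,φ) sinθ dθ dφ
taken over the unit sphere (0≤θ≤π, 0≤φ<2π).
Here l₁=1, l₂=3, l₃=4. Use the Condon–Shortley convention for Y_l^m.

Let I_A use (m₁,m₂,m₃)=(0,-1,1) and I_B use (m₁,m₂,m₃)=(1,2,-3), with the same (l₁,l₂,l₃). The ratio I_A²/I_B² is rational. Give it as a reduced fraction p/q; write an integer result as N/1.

l's match ⇒ only the (l;m) 3-j factors differ between A and B.
A: triangle coeff Δ(1,3,4) = 1/252; Σ_t [0,0]: t=0:+1/48 = 1/48; (3j)²=5/84 [(1 3 4; 0 -1 1)], sign=-1
B: triangle coeff Δ(1,3,4) = 1/252; Σ_t [0,0]: t=0:+1/240 = 1/240; (3j)²=1/12 [(1 3 4; 1 2 -3)], sign=-1
I_A²/I_B² = (5/84)/(1/12) = 5/7

5/7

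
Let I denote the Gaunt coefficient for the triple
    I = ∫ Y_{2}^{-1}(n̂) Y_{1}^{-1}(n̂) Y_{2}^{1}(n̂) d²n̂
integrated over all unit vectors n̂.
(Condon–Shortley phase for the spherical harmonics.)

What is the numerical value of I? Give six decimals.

-1 − 1 + 1 = -1 ≠ 0: azimuthal integral kills it; I = 0

0.000000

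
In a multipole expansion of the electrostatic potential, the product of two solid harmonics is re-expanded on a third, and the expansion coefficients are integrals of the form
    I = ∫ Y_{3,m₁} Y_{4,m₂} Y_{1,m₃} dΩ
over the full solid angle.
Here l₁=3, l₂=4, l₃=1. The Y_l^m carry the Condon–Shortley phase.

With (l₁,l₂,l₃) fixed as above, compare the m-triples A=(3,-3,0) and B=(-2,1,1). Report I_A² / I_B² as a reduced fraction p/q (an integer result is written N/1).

Same 3,4,1: normalisation and zero-m 3j drop out of the ratio.
A: Δ: 6! 0! 2! / 9! → 1/252; sum: t=0:+1/720 = 1/720; 3j²(3 4 1; 3 -3 0) = Δ·Π!·Σ² = 1/36  (sign -1)
B: Δ: 6! 0! 2! / 9! → 1/252; sum: t=5:−1/240 = -1/240; 3j²(3 4 1; -2 1 1) = Δ·Π!·Σ² = 1/84  (sign -1)
I_A²/I_B² = (1/36)/(1/84) = 7/3

7/3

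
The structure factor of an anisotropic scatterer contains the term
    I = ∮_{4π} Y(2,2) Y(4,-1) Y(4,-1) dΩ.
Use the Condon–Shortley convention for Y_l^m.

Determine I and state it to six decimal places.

Checks pass: Σm=0; 10 even; l₃=4∈[2,6].
(2·2+1)(2·4+1)(2·4+1) = 405
Δ: 2! 2! 6! / 11! → 1/13860
sum: t=0:+1/192 t=1:−1/36 t=2:+1/192 = -5/288
3j²(2 4 4; 0 0 0) = Δ·Π!·Σ² = 20/693  (sign -1)
sum: t=0:+1/144 = 1/144
3j²(2 4 4; 2 -1 -1) = Δ·Π!·Σ² = 10/231  (sign -1)
combine: 4πI² = 405·20/693·10/231 = 3000/5929
take √, sign +1: I = 0.20066192

0.200662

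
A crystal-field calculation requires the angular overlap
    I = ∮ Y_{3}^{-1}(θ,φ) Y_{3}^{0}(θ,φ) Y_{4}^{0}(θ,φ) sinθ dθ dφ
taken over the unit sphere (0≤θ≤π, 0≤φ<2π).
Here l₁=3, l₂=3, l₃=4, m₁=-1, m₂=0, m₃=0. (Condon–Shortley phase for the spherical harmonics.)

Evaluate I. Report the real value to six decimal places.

-1 + 0 + 0 = -1 ≠ 0: azimuthal integral kills it; I = 0

0.000000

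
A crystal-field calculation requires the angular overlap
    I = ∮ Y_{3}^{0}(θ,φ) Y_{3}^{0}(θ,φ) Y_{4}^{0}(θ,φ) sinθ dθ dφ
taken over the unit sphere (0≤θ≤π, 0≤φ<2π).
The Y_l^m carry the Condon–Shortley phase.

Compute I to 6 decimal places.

0.153870

m-sum 0 ✓  L=10 even ✓  0≤4≤6 ✓
Π(2lᵢ+1) = 7×7×9 = 441
triangle coeff Δ(3,3,4) = 1/34650
Σ_t [0,2]: t=0:+1/72 t=1:−1/16 t=2:+1/72 = -5/144
(3j)²=2/77 [(3 3 4; 0 0 0)], sign=-1
(m-triple is (0,0,0) — same symbol as above.)
⇒ 4πI² = 36/121
I = (+1)√(36/121/(4π)) = 0.15386989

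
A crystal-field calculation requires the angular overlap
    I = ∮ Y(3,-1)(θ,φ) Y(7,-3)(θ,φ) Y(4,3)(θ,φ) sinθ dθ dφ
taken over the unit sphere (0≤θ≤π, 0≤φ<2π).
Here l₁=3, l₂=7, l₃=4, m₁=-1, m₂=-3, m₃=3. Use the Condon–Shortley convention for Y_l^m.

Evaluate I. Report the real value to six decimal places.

-1 − 3 + 3 = -1 ≠ 0: azimuthal integral kills it; I = 0

0.000000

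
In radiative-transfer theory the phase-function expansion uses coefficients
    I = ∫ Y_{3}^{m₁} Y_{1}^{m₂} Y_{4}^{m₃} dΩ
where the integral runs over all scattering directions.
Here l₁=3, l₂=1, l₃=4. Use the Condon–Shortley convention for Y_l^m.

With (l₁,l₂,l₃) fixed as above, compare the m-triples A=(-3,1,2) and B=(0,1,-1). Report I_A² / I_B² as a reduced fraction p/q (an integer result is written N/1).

1/10

Same 3,1,4: normalisation and zero-m 3j drop out of the ratio.
A: Δ: 0! 6! 2! / 9! → 1/252; sum: t=0:+1/1440 = 1/1440; 3j²(3 1 4; -3 1 2) = Δ·Π!·Σ² = 1/252  (sign +1)
B: Δ: 0! 6! 2! / 9! → 1/252; sum: t=0:+1/72 = 1/72; 3j²(3 1 4; 0 1 -1) = Δ·Π!·Σ² = 5/126  (sign -1)
I_A²/I_B² = (1/252)/(5/126) = 1/10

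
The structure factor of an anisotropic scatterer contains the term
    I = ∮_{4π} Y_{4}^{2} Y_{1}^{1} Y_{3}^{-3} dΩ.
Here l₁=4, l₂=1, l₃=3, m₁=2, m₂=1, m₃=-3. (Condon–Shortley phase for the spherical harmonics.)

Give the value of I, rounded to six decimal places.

Rules hold: Σm=0, L=8 even, 3≤3≤5.
N = 9·3·7 = 189
Δ = 2!·6!·0!/9! = 1/252
Racah Σ t=1..1: t=1:−1/36 = -1/36
⇒ 3j(4 1 3; 0 0 0)² = 4/63, sgn +1
Racah Σ t=2..2: t=2:+1/1440 = 1/1440
⇒ 3j(4 1 3; 2 1 -3)² = 1/252, sgn +1
4πI² = N·(3j₀)²·(3jₘ)² = 1/21
I = +1·√(0.047619/4π) = 0.06155813

0.061558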